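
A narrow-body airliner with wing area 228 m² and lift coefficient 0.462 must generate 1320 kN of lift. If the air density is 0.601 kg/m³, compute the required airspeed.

L = ½ρv²S·CL ⇒ v = √(2L/(ρ·S·CL))
v = √(2 × 1.32×10^6 / (0.601 × 228 × 0.462)) = √41700 = 204 m/s

v = 204 m/s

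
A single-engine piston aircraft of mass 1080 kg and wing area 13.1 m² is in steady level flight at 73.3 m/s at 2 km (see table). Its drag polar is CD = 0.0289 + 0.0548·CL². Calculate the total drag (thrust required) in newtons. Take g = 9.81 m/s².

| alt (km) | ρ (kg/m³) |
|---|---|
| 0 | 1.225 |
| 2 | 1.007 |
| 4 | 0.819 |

D = 1200 N

At 2 km, from the table: ρ = 1.007 kg/m³.
In steady level flight, lift balances weight: W = mg = 1080 × 9.81 = 10595 N.
q = ½ρv² = ½ × 1.007 × 73.3² = 2705 Pa.
CL = W/(q·S) = 10595 / (2705 × 13.1) = 0.299.
CD = 0.0289 + 0.0548 × 0.299² = 0.0338.
D = q·S·CD = 2705 × 13.1 × 0.0338 = 1198 N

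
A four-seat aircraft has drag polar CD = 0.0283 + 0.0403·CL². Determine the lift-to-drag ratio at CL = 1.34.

L/D = 13.3

CD = 0.0283 + 0.0403 × 1.34² = 0.1007
L/D = CL/CD = 1.34 / 0.1007 = 13.3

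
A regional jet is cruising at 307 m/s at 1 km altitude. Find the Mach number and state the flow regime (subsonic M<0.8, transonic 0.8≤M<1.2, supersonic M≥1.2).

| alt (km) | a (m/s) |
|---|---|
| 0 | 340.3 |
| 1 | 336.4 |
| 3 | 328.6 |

At 1 km, from the table: a = 336.4 m/s.
M = v/a = 307 / 336.4 = 0.913
M = 0.913 → transonic.

M = 0.913 (transonic)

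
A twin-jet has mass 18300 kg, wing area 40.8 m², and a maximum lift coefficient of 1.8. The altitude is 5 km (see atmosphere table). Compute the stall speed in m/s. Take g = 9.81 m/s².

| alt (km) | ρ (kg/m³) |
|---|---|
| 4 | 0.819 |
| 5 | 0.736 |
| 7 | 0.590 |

At 5 km, from the table: ρ = 0.736 kg/m³.
Stall occurs when L = W at CL,max. W = mg = 18300 × 9.81 = 1.795×10^5 N.
V_stall = √(2W/(ρ·S·CL,max)) = √(2 × 1.795×10^5 / (0.736 × 40.8 × 1.8))
V_stall = √6643 = 81.5 m/s

V_stall = 81.5 m/s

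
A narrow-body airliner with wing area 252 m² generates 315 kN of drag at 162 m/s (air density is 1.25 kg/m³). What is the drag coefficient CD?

CD = 0.0762

From D = ½ρv²S·CD, rearranging gives CD = 2D/(ρv²S).
CD = 2 × 3.15×10^5 / (1.25 × 162² × 252) = 0.0762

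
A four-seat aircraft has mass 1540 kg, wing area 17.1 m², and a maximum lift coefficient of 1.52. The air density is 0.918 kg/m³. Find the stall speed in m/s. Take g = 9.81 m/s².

V_stall = 35.6 m/s

Weight W = mg = 1540 × 9.81 = 15110 N.
From L = ½ρV²S·CL,max = W: V_stall = √(2W/(ρSCL,max)) = √(2·15110/(0.918·17.1·1.52))
V_stall = √1266 = 35.6 m/s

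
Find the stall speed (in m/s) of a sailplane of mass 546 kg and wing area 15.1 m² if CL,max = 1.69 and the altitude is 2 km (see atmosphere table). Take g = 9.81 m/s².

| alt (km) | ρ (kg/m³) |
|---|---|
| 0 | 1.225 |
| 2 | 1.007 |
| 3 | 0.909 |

V_stall = 20.4 m/s

At 2 km, from the table: ρ = 1.007 kg/m³.
Stall occurs when L = W at CL,max. W = mg = 546 × 9.81 = 5356 N.
V_stall = √(2W/(ρ·S·CL,max)) = √(2 × 5356 / (1.007 × 15.1 × 1.69))
V_stall = √416.9 = 20.4 m/s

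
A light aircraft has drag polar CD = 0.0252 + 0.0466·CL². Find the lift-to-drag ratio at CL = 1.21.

CD = 0.0252 + 0.0466 × 1.21² = 0.09343
L/D = CL/CD = 1.21 / 0.09343 = 13

L/D = 13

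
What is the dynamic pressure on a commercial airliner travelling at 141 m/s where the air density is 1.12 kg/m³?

q = 11100 Pa

q = ½ρv² = ½ × 1.12 × 141² = 11100 Pa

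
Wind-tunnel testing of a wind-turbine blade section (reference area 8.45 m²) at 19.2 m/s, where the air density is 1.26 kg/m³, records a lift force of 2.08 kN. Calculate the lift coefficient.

From L = ½ρv²S·CL, rearranging gives CL = 2L/(ρv²S).
CL = 2 × 2080 / (1.26 × 19.2² × 8.45) = 1.06

CL = 1.06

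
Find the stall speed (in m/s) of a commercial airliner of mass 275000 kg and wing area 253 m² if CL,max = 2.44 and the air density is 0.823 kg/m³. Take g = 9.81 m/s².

Weight W = mg = 275000 × 9.81 = 2.698×10^6 N.
V_stall = √(2W/(ρ·S·CL,max)) = √(2 × 2.698×10^6 / (0.823 × 253 × 2.44))
V_stall = √10620 = 103 m/s

V_stall = 103 m/s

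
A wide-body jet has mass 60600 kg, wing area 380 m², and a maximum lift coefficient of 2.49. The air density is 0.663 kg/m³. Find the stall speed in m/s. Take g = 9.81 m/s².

Weight W = mg = 60600 × 9.81 = 5.945×10^5 N.
V_stall = √(2W/(ρ·S·CL,max)) = √(2 × 5.945×10^5 / (0.663 × 380 × 2.49))
V_stall = √1895 = 43.5 m/s

V_stall = 43.5 m/s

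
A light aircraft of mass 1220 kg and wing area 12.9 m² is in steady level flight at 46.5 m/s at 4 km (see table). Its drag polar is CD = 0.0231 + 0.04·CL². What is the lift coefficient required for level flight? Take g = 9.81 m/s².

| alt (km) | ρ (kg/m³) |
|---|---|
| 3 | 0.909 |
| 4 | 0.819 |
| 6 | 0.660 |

CL = 1.05

At 4 km, from the table: ρ = 0.819 kg/m³.
Level flight ⇒ L = W = m·g = 1220 × 9.81 = 11968 N.
Dynamic pressure q = 0.5 × 0.819 × 46.5² = 885.4 Pa.
CL = 2W/(ρv²S) = 2×11968/(0.819×46.5²×12.9) = 1.048.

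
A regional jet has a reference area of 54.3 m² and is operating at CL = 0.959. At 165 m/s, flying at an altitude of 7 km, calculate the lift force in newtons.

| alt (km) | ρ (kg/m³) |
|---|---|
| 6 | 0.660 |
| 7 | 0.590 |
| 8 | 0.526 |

L = 4.18×10^5 N

At 7 km, from the table: ρ = 0.590 kg/m³.
L = ½ρv²S·CL = ½ × 0.59 × 165² × 54.3 × 0.959 = 4.18×10^5 N ≈ 418 kN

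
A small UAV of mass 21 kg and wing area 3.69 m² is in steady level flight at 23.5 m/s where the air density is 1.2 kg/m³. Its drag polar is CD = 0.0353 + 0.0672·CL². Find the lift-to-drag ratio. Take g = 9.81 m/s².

Weight W = mg = 21 × 9.81 = 206.01 N; in level flight L = W.
q = ½ρv² = ½ × 1.2 × 23.5² = 331.3 Pa.
Required CL = L/(qS) = 206.01/(331.3·3.69) = 0.1685.
CD = 0.0353 + 0.0672 × 0.1685² = 0.03721.
L/D = CL/CD = 0.1685 / 0.03721 = 4.53

L/D = 4.53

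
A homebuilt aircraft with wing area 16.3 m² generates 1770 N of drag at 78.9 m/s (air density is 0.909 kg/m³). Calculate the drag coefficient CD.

CD = 0.0384

From D = ½ρv²S·CD, rearranging gives CD = 2D/(ρv²S).
CD = 2 × 1770 / (0.909 × 78.9² × 16.3) = 0.0384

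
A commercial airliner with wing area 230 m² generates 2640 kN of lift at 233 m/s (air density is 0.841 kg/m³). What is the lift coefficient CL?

From L = ½ρv²S·CL, rearranging gives CL = 2L/(ρv²S).
CL = 2 × 2.64×10^6 / (0.841 × 233² × 230) = 0.503

CL = 0.503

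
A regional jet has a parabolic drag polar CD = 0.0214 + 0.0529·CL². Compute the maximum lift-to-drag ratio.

For CD = CD0 + K·CL², (L/D)max occurs at CL* = √(CD0/K) and equals 1/(2√(K·CD0)).
(L/D)max = 1/(2√(0.0529 × 0.0214)) = 1/(2 × 0.03365) = 14.9

(L/D)max = 14.9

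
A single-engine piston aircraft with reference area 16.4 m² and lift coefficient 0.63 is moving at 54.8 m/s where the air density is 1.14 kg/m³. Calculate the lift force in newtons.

L = 17700 N

L = ½ρv²S·CL = ½ × 1.14 × 54.8² × 16.4 × 0.63 = 17700 N ≈ 17.7 kN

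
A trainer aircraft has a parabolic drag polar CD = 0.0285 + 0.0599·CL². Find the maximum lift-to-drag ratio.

For CD = CD0 + K·CL², (L/D)max occurs at CL* = √(CD0/K) and equals 1/(2√(K·CD0)).
(L/D)max = 1/(2√(0.0599 × 0.0285)) = 1/(2 × 0.04132) = 12.1

(L/D)max = 12.1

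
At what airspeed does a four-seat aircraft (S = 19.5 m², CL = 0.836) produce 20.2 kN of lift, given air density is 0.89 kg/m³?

v = 52.8 m/s

L = ½ρv²S·CL ⇒ v = √(2L/(ρ·S·CL))
v = √(2 × 20200 / (0.89 × 19.5 × 0.836)) = √2785 = 52.8 m/s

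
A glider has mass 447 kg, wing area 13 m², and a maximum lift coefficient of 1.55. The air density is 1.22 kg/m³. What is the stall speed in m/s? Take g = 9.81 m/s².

At stall, lift equals weight: L = W = m·g = 447 × 9.81 = 4385 N.
V_stall = √(2W/(ρ·S·CL,max)) = √(2 × 4385 / (1.22 × 13 × 1.55))
V_stall = √356.8 = 18.9 m/s

V_stall = 18.9 m/s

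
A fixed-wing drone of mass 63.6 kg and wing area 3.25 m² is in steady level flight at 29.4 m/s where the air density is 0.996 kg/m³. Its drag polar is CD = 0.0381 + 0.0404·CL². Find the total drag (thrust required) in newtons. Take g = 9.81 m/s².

D = 64.5 N

Weight W = mg = 63.6 × 9.81 = 623.92 N; in level flight L = W.
q = ½ρv² = ½ × 0.996 × 29.4² = 430.5 Pa.
CL = W/(q·S) = 623.92 / (430.5 × 3.25) = 0.446.
CD = 0.0381 + 0.0404 × 0.446² = 0.04614.
D = q·S·CD = 430.5 × 3.25 × 0.04614 = 64.54 N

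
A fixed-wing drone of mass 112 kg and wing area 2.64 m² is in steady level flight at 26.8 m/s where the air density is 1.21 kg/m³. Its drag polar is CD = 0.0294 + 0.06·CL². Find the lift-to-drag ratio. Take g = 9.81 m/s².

In steady level flight, lift balances weight: W = mg = 112 × 9.81 = 1098.7 N.
Dynamic pressure q = 0.5 × 1.21 × 26.8² = 434.5 Pa.
CL = 2W/(ρv²S) = 2×1098.7/(1.21×26.8²×2.64) = 0.9578.
CD = 0.0294 + 0.06 × 0.9578² = 0.08444.
L/D = CL/CD = 0.9578 / 0.08444 = 11.3

L/D = 11.3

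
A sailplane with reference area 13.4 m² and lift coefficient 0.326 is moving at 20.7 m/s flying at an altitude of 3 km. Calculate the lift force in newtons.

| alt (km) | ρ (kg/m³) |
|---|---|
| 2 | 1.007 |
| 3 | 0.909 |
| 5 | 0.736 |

At 3 km, from the table: ρ = 0.909 kg/m³.
Dynamic pressure q = ½ρv² = ½ × 0.909 × 20.7² = 194.7 Pa.
L = q·S·CL = 194.7 × 13.4 × 0.326 = 851 N

L = 851 N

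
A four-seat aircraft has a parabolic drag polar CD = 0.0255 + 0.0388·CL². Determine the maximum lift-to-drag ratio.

(L/D)max = 15.9

For CD = CD0 + K·CL², (L/D)max occurs at CL* = √(CD0/K) and equals 1/(2√(K·CD0)).
(L/D)max = 1/(2√(0.0388 × 0.0255)) = 1/(2 × 0.03145) = 15.9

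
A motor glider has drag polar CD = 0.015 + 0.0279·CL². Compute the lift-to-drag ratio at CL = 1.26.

L/D = 21.3

CD = 0.015 + 0.0279 × 1.26² = 0.05929
L/D = CL/CD = 1.26 / 0.05929 = 21.3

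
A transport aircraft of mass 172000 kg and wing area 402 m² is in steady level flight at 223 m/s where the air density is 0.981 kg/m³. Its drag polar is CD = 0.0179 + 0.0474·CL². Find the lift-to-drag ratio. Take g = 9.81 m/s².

L/D = 8.91

Level flight ⇒ L = W = m·g = 172000 × 9.81 = 1.6873×10^6 N.
Dynamic pressure q = 0.5 × 0.981 × 223² = 24390 Pa.
CL = 2W/(ρv²S) = 2×1.6873×10^6/(0.981×223²×402) = 0.1721.
CD = 0.0179 + 0.0474 × 0.1721² = 0.0193.
L/D = CL/CD = 0.1721 / 0.0193 = 8.91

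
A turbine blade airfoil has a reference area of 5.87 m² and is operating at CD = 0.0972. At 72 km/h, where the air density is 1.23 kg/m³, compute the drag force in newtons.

D = 140 N

Convert speed: v = 72 km/h ÷ 3.6 = 20 m/s.
Dynamic pressure q = ½ρv² = ½ × 1.23 × 20² = 246 Pa.
D = q·S·CD = 246 × 5.87 × 0.0972 = 140 N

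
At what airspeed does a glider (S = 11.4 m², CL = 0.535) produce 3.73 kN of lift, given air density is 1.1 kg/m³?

v = 33.3 m/s

L = ½ρv²S·CL ⇒ v = √(2L/(ρ·S·CL))
v = √(2 × 3730 / (1.1 × 11.4 × 0.535)) = √1112 = 33.3 m/s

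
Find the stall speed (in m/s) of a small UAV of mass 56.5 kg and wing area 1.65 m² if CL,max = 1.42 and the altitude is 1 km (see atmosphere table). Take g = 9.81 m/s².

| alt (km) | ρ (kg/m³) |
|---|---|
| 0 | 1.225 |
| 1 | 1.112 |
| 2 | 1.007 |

At 1 km, from the table: ρ = 1.112 kg/m³.
At stall, lift equals weight: L = W = m·g = 56.5 × 9.81 = 554.3 N.
V_stall = √(2W/(ρ·S·CL,max)) = √(2 × 554.3 / (1.112 × 1.65 × 1.42))
V_stall = √425.5 = 20.6 m/s

V_stall = 20.6 m/s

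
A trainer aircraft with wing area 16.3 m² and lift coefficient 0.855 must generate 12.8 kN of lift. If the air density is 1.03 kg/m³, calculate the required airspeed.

L = ½ρv²S·CL ⇒ v = √(2L/(ρ·S·CL))
v = √(2 × 12800 / (1.03 × 16.3 × 0.855)) = √1783 = 42.2 m/s

v = 42.2 m/s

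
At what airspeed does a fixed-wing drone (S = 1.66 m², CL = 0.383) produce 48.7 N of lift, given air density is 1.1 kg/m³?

v = 11.8 m/s

L = ½ρv²S·CL ⇒ v = √(2L/(ρ·S·CL))
v = √(2 × 48.7 / (1.1 × 1.66 × 0.383)) = √139.3 = 11.8 m/s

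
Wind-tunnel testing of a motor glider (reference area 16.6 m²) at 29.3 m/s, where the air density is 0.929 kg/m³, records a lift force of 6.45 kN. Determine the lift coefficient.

CL = 0.974

From L = ½ρv²S·CL, rearranging gives CL = 2L/(ρv²S).
CL = 2 × 6450 / (0.929 × 29.3² × 16.6) = 0.974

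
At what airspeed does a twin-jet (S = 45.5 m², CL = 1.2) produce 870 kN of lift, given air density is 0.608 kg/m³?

v = 229 m/s

L = ½ρv²S·CL ⇒ v = √(2L/(ρ·S·CL))
v = √(2 × 8.7×10^5 / (0.608 × 45.5 × 1.2)) = √52410 = 229 m/s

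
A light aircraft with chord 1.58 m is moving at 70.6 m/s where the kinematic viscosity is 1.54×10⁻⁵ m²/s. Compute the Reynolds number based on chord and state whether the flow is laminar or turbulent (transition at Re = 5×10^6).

Re = v·c/ν = 70.6 × 1.58 / (1.54×10⁻⁵) = 7.24×10^6
Since 7.24×10^6 > 5×10^6, the flow is turbulent.

Re = 7.24×10^6 (turbulent)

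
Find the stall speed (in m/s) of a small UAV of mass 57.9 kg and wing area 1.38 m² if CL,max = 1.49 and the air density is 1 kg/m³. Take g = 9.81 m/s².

Weight W = mg = 57.9 × 9.81 = 568 N.
From L = ½ρV²S·CL,max = W: V_stall = √(2W/(ρSCL,max)) = √(2·568/(1·1.38·1.49))
V_stall = √552.5 = 23.5 m/s

V_stall = 23.5 m/s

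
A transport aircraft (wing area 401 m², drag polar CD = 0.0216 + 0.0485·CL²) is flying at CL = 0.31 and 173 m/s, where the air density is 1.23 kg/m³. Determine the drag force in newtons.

D = 1.94×10^5 N

CD = 0.0216 + 0.0485 × 0.31² = 0.02626
D = ½ρv²S·CD = ½ × 1.23 × 173² × 401 × 0.02626 = 1.94×10^5 N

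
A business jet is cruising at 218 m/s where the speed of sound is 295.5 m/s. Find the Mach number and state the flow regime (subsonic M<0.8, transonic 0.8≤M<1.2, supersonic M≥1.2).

M = 0.738 (subsonic)

M = v/a = 218 / 295.5 = 0.738
M = 0.738 → subsonic.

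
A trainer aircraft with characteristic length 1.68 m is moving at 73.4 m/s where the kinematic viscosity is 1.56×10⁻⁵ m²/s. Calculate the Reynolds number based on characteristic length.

Re = v·c/ν = 73.4 × 1.68 / (1.56×10⁻⁵) = 7.9×10^6

Re = 7.9×10^6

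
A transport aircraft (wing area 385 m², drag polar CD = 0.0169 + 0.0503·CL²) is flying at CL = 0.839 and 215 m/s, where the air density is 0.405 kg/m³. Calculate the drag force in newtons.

D = 1.89×10^5 N

CD = 0.0169 + 0.0503 × 0.839² = 0.05231
D = ½ρv²S·CD = ½ × 0.405 × 215² × 385 × 0.05231 = 1.89×10^5 N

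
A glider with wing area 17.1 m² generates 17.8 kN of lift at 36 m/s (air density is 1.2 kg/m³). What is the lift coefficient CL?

From L = ½ρv²S·CL, rearranging gives CL = 2L/(ρv²S).
CL = 2 × 17800 / (1.2 × 36² × 17.1) = 1.34

CL = 1.34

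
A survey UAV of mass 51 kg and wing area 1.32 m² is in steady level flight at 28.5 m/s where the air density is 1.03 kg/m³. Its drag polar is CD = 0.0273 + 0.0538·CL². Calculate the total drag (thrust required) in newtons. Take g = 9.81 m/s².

Weight W = mg = 51 × 9.81 = 500.31 N; in level flight L = W.
q = ½ρv² = ½ × 1.03 × 28.5² = 418.3 Pa.
CL = 2W/(ρv²S) = 2×500.31/(1.03×28.5²×1.32) = 0.9061.
CD = 0.0273 + 0.0538 × 0.9061² = 0.07147.
D = q·S·CD = 418.3 × 1.32 × 0.07147 = 39.46 N

D = 39.5 N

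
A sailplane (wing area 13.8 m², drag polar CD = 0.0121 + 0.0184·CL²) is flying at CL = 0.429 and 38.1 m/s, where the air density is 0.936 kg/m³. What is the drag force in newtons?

D = 145 N

CD = 0.0121 + 0.0184 × 0.429² = 0.01549
D = ½ρv²S·CD = ½ × 0.936 × 38.1² × 13.8 × 0.01549 = 145 N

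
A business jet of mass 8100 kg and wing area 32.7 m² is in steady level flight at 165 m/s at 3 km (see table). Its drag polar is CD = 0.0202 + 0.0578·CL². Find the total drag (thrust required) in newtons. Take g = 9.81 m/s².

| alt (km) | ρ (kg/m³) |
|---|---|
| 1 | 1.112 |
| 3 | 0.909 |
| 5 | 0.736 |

D = 9080 N

At 3 km, from the table: ρ = 0.909 kg/m³.
Weight W = mg = 8100 × 9.81 = 79461 N; in level flight L = W.
Dynamic pressure q = 0.5 × 0.909 × 165² = 12370 Pa.
Required CL = L/(qS) = 79461/(12370·32.7) = 0.1964.
CD = 0.0202 + 0.0578 × 0.1964² = 0.02243.
D = q·S·CD = 12370 × 32.7 × 0.02243 = 9075 N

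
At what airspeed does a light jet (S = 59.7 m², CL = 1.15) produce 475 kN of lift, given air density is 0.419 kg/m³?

L = ½ρv²S·CL ⇒ v = √(2L/(ρ·S·CL))
v = √(2 × 4.75×10^5 / (0.419 × 59.7 × 1.15)) = √33020 = 182 m/s

v = 182 m/s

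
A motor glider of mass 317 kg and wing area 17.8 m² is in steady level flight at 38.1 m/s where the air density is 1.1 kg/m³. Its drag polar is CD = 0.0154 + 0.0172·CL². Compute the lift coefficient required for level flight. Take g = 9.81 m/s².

CL = 0.219

Level flight ⇒ L = W = m·g = 317 × 9.81 = 3109.8 N.
q = ½ρv² = ½ × 1.1 × 38.1² = 798.4 Pa.
CL = 2W/(ρv²S) = 2×3109.8/(1.1×38.1²×17.8) = 0.2188.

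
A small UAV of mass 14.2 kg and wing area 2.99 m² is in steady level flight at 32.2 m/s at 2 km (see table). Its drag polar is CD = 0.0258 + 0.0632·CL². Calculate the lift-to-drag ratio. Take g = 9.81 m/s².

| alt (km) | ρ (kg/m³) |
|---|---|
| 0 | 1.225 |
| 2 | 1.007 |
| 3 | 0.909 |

At 2 km, from the table: ρ = 1.007 kg/m³.
Level flight ⇒ L = W = m·g = 14.2 × 9.81 = 139.3 N.
Dynamic pressure q = 0.5 × 1.007 × 32.2² = 522 Pa.
CL = W/(q·S) = 139.3 / (522 × 2.99) = 0.08924.
CD = 0.0258 + 0.0632 × 0.08924² = 0.0263.
L/D = CL/CD = 0.08924 / 0.0263 = 3.39

L/D = 3.39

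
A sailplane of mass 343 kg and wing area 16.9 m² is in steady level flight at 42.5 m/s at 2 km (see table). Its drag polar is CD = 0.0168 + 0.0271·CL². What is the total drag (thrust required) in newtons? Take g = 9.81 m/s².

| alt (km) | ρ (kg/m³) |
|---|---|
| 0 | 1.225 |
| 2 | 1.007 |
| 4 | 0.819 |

At 2 km, from the table: ρ = 1.007 kg/m³.
Level flight ⇒ L = W = m·g = 343 × 9.81 = 3364.8 N.
q = ½ρv² = ½ × 1.007 × 42.5² = 909.4 Pa.
CL = 2W/(ρv²S) = 2×3364.8/(1.007×42.5²×16.9) = 0.2189.
CD = 0.0168 + 0.0271 × 0.2189² = 0.0181.
D = q·S·CD = 909.4 × 16.9 × 0.0181 = 278.2 N

D = 278 N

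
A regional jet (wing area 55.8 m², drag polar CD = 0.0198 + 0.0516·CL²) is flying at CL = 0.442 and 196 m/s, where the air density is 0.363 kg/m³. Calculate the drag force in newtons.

D = 11600 N

CD = 0.0198 + 0.0516 × 0.442² = 0.02988
D = ½ρv²S·CD = ½ × 0.363 × 196² × 55.8 × 0.02988 = 11600 N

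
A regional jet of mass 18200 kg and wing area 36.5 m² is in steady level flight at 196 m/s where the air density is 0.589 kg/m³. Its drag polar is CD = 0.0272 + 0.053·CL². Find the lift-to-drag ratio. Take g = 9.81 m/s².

In steady level flight, lift balances weight: W = mg = 18200 × 9.81 = 1.7854×10^5 N.
Dynamic pressure q = 0.5 × 0.589 × 196² = 11310 Pa.
CL = 2W/(ρv²S) = 2×1.7854×10^5/(0.589×196²×36.5) = 0.4324.
CD = 0.0272 + 0.053 × 0.4324² = 0.03711.
L/D = CL/CD = 0.4324 / 0.03711 = 11.7

L/D = 11.7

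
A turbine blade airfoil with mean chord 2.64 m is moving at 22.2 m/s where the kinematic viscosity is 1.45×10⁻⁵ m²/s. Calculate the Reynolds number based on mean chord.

Re = v·c/ν = 22.2 × 2.64 / (1.45×10⁻⁵) = 4.04×10^6

Re = 4.04×10^6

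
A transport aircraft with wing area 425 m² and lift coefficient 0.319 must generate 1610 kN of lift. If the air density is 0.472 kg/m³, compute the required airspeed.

L = ½ρv²S·CL ⇒ v = √(2L/(ρ·S·CL))
v = √(2 × 1.61×10^6 / (0.472 × 425 × 0.319)) = √50320 = 224 m/s

v = 224 m/s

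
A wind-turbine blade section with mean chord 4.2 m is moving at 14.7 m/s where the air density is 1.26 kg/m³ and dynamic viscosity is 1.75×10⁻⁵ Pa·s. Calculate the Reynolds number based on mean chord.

Re = 4.45×10^6

Re = ρ·v·c/μ = 1.26 × 14.7 × 4.2 / (1.75×10⁻⁵) = 4.45×10^6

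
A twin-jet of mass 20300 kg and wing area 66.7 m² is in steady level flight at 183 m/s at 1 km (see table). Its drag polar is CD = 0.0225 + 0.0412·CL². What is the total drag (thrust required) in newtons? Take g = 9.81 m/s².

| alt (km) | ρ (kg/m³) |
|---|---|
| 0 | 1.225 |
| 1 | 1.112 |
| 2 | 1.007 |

At 1 km, from the table: ρ = 1.112 kg/m³.
In steady level flight, lift balances weight: W = mg = 20300 × 9.81 = 1.9914×10^5 N.
q = ½ρv² = ½ × 1.112 × 183² = 18620 Pa.
Required CL = L/(qS) = 1.9914×10^5/(18620·66.7) = 0.1603.
CD = 0.0225 + 0.0412 × 0.1603² = 0.02356.
D = q·S·CD = 18620 × 66.7 × 0.02356 = 29260 N

D = 29300 N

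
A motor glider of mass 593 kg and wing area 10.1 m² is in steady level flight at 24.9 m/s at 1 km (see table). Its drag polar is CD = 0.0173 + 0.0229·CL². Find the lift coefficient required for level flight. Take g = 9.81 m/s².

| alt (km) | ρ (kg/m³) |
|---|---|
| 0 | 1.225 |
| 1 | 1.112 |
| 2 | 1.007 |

At 1 km, from the table: ρ = 1.112 kg/m³.
In steady level flight, lift balances weight: W = mg = 593 × 9.81 = 5817.3 N.
Dynamic pressure q = 0.5 × 1.112 × 24.9² = 344.7 Pa.
CL = W/(q·S) = 5817.3 / (344.7 × 10.1) = 1.671.

CL = 1.67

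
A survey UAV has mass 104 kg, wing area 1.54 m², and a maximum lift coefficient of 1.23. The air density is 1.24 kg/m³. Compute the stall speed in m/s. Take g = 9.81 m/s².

Stall occurs when L = W at CL,max. W = mg = 104 × 9.81 = 1020 N.
V_stall = √(2W/(ρ·S·CL,max)) = √(2 × 1020 / (1.24 × 1.54 × 1.23))
V_stall = √868.7 = 29.5 m/s

V_stall = 29.5 m/s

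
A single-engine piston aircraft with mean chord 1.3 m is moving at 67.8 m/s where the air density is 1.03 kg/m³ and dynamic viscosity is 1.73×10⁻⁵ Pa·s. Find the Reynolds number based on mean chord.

Re = 5.25×10^6

Re = ρ·v·c/μ = 1.03 × 67.8 × 1.3 / (1.73×10⁻⁵) = 5.25×10^6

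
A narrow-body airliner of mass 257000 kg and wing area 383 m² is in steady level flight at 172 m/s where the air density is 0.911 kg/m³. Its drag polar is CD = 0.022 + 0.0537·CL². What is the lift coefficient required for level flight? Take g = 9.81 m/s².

CL = 0.488

Level flight ⇒ L = W = m·g = 257000 × 9.81 = 2.5212×10^6 N.
q = ½ρv² = ½ × 0.911 × 172² = 13480 Pa.
CL = 2W/(ρv²S) = 2×2.5212×10^6/(0.911×172²×383) = 0.4885.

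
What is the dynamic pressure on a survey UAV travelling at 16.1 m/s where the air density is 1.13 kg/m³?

q = 146 Pa

q = ½ρv² = ½ × 1.13 × 16.1² = 146 Pa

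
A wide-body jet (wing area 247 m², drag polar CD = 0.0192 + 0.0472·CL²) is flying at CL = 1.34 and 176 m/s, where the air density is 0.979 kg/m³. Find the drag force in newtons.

CD = 0.0192 + 0.0472 × 1.34² = 0.104
D = ½ρv²S·CD = ½ × 0.979 × 176² × 247 × 0.104 = 3.89×10^5 N

D = 3.89×10^5 N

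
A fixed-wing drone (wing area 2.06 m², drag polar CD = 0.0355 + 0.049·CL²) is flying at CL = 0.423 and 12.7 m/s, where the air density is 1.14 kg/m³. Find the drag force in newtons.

D = 8.38 N

CD = 0.0355 + 0.049 × 0.423² = 0.04427
D = ½ρv²S·CD = ½ × 1.14 × 12.7² × 2.06 × 0.04427 = 8.38 N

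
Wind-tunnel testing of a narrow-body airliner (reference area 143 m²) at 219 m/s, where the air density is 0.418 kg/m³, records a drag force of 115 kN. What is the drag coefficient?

CD = 0.0802

From D = ½ρv²S·CD, rearranging gives CD = 2D/(ρv²S).
CD = 2 × 1.15×10^5 / (0.418 × 219² × 143) = 0.0802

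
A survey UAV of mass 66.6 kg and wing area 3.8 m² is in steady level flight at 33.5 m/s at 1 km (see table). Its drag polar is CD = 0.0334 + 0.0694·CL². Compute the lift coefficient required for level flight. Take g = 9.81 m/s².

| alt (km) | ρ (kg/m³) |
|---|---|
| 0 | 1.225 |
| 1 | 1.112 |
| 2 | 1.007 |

At 1 km, from the table: ρ = 1.112 kg/m³.
Level flight ⇒ L = W = m·g = 66.6 × 9.81 = 653.35 N.
Dynamic pressure q = 0.5 × 1.112 × 33.5² = 624 Pa.
Required CL = L/(qS) = 653.35/(624·3.8) = 0.2755.

CL = 0.276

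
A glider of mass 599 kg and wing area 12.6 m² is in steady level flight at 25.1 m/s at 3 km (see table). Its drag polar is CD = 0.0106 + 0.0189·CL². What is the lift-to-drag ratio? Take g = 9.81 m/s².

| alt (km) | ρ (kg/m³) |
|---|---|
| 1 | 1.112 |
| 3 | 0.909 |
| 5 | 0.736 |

At 3 km, from the table: ρ = 0.909 kg/m³.
Level flight ⇒ L = W = m·g = 599 × 9.81 = 5876.2 N.
Dynamic pressure q = 0.5 × 0.909 × 25.1² = 286.3 Pa.
Required CL = L/(qS) = 5876.2/(286.3·12.6) = 1.629.
CD = 0.0106 + 0.0189 × 1.629² = 0.06074.
L/D = CL/CD = 1.629 / 0.06074 = 26.8

L/D = 26.8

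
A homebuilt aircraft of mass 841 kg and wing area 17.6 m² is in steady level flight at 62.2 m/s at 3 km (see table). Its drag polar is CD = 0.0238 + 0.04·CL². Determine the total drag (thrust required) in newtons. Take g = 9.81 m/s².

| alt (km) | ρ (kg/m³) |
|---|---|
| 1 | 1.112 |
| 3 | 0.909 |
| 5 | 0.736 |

D = 825 N

At 3 km, from the table: ρ = 0.909 kg/m³.
Level flight ⇒ L = W = m·g = 841 × 9.81 = 8250.2 N.
q = ½ρv² = ½ × 0.909 × 62.2² = 1758 Pa.
Required CL = L/(qS) = 8250.2/(1758·17.6) = 0.2666.
CD = 0.0238 + 0.04 × 0.2666² = 0.02664.
D = q·S·CD = 1758 × 17.6 × 0.02664 = 824.5 N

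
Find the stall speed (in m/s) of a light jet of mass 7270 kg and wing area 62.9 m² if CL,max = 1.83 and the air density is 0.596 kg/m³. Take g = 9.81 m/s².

Stall occurs when L = W at CL,max. W = mg = 7270 × 9.81 = 71320 N.
From L = ½ρV²S·CL,max = W: V_stall = √(2W/(ρSCL,max)) = √(2·71320/(0.596·62.9·1.83))
V_stall = √2079 = 45.6 m/s

V_stall = 45.6 m/s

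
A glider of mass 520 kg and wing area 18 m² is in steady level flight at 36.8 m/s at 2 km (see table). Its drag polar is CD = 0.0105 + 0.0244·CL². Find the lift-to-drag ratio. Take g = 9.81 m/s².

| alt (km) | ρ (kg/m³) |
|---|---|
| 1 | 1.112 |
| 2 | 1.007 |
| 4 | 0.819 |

At 2 km, from the table: ρ = 1.007 kg/m³.
In steady level flight, lift balances weight: W = mg = 520 × 9.81 = 5101.2 N.
q = ½ρv² = ½ × 1.007 × 36.8² = 681.9 Pa.
Required CL = L/(qS) = 5101.2/(681.9·18) = 0.4156.
CD = 0.0105 + 0.0244 × 0.4156² = 0.01472.
L/D = CL/CD = 0.4156 / 0.01472 = 28.2

L/D = 28.2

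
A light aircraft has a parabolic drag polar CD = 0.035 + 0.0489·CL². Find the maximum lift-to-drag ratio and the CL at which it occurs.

(L/D)max = 12.1, at CL = 0.846

For CD = CD0 + K·CL², (L/D)max occurs at CL* = √(CD0/K) and equals 1/(2√(K·CD0)).
(L/D)max = 1/(2√(0.0489 × 0.035)) = 1/(2 × 0.04137) = 12.1
CL* = √(0.035/0.0489) = 0.846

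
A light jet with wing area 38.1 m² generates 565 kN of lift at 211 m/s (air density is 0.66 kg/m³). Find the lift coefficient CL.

From L = ½ρv²S·CL, rearranging gives CL = 2L/(ρv²S).
CL = 2 × 5.65×10^5 / (0.66 × 211² × 38.1) = 1.01

CL = 1.01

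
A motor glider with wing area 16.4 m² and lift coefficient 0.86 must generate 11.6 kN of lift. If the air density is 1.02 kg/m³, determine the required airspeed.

v = 40.2 m/s

L = ½ρv²S·CL ⇒ v = √(2L/(ρ·S·CL))
v = √(2 × 11600 / (1.02 × 16.4 × 0.86)) = √1613 = 40.2 m/s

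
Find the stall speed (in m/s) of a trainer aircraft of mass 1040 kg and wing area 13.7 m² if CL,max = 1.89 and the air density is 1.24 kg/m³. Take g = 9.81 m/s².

V_stall = 25.2 m/s

Weight W = mg = 1040 × 9.81 = 10200 N.
V_stall = √(2W/(ρ·S·CL,max)) = √(2 × 10200 / (1.24 × 13.7 × 1.89))
V_stall = √635.5 = 25.2 m/s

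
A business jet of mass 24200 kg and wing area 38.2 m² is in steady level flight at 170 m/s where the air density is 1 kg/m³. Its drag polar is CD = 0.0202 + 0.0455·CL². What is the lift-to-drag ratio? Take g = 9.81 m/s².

In steady level flight, lift balances weight: W = mg = 24200 × 9.81 = 2.374×10^5 N.
q = ½ρv² = ½ × 1 × 170² = 14450 Pa.
Required CL = L/(qS) = 2.374×10^5/(14450·38.2) = 0.4301.
CD = 0.0202 + 0.0455 × 0.4301² = 0.02862.
L/D = CL/CD = 0.4301 / 0.02862 = 15

L/D = 15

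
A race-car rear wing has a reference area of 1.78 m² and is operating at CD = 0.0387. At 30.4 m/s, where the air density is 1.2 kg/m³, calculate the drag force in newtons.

Dynamic pressure q = ½ρv² = ½ × 1.2 × 30.4² = 554.5 Pa.
D = q·S·CD = 554.5 × 1.78 × 0.0387 = 38.2 N

D = 38.2 N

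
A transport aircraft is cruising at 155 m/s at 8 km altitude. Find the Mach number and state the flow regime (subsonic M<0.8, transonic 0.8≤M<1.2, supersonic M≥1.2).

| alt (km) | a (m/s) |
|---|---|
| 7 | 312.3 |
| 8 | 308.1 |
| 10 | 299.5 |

At 8 km, from the table: a = 308.1 m/s.
M = v/a = 155 / 308.1 = 0.503
M = 0.503 → subsonic.

M = 0.503 (subsonic)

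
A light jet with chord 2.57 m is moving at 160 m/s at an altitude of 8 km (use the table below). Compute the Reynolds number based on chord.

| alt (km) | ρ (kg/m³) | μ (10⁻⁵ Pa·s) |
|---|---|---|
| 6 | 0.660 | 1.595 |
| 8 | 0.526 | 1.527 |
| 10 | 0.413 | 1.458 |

Re = 1.42×10^7

At 8 km, from the table: ρ = 0.526 kg/m³, μ = 1.527×10⁻⁵ Pa·s.
Re = ρ·v·c/μ = 0.526 × 160 × 2.57 / (1.527×10⁻⁵) = 1.42×10^7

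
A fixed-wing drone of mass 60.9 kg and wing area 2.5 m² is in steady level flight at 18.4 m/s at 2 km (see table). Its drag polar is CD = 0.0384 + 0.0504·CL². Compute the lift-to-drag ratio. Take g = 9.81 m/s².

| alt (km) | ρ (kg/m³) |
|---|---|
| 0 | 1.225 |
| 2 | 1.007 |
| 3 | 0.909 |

At 2 km, from the table: ρ = 1.007 kg/m³.
Weight W = mg = 60.9 × 9.81 = 597.43 N; in level flight L = W.
q = ½ρv² = ½ × 1.007 × 18.4² = 170.5 Pa.
CL = W/(q·S) = 597.43 / (170.5 × 2.5) = 1.402.
CD = 0.0384 + 0.0504 × 1.402² = 0.1374.
L/D = CL/CD = 1.402 / 0.1374 = 10.2

L/D = 10.2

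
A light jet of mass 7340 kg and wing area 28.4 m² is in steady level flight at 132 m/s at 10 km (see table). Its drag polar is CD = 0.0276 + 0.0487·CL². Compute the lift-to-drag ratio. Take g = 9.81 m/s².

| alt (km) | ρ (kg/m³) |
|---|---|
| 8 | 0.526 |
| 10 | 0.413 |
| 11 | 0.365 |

At 10 km, from the table: ρ = 0.413 kg/m³.
In steady level flight, lift balances weight: W = mg = 7340 × 9.81 = 72005 N.
q = ½ρv² = ½ × 0.413 × 132² = 3598 Pa.
Required CL = L/(qS) = 72005/(3598·28.4) = 0.7047.
CD = 0.0276 + 0.0487 × 0.7047² = 0.05178.
L/D = CL/CD = 0.7047 / 0.05178 = 13.6

L/D = 13.6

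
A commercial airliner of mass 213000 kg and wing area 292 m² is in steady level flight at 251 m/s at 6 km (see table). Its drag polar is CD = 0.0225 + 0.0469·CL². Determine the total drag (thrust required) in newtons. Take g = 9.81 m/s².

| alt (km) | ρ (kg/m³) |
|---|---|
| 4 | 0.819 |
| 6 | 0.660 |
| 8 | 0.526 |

D = 1.7×10^5 N

At 6 km, from the table: ρ = 0.660 kg/m³.
Level flight ⇒ L = W = m·g = 213000 × 9.81 = 2.0895×10^6 N.
Dynamic pressure q = 0.5 × 0.66 × 251² = 20790 Pa.
CL = W/(q·S) = 2.0895×10^6 / (20790 × 292) = 0.3442.
CD = 0.0225 + 0.0469 × 0.3442² = 0.02806.
D = q·S·CD = 20790 × 292 × 0.02806 = 1.703×10^5 N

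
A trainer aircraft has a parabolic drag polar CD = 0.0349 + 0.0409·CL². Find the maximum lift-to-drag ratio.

(L/D)max = 13.2

For CD = CD0 + K·CL², (L/D)max occurs at CL* = √(CD0/K) and equals 1/(2√(K·CD0)).
(L/D)max = 1/(2√(0.0409 × 0.0349)) = 1/(2 × 0.03778) = 13.2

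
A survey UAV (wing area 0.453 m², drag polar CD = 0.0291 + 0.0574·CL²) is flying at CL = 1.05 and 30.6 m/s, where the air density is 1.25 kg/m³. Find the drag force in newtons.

CD = 0.0291 + 0.0574 × 1.05² = 0.09238
D = ½ρv²S·CD = ½ × 1.25 × 30.6² × 0.453 × 0.09238 = 24.5 N

D = 24.5 N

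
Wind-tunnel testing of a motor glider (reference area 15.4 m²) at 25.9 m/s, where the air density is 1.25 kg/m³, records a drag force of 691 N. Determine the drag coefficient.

CD = 0.107

From D = ½ρv²S·CD, rearranging gives CD = 2D/(ρv²S).
CD = 2 × 691 / (1.25 × 25.9² × 15.4) = 0.107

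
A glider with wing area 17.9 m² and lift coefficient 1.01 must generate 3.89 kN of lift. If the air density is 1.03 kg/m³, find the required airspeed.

L = ½ρv²S·CL ⇒ v = √(2L/(ρ·S·CL))
v = √(2 × 3890 / (1.03 × 17.9 × 1.01)) = √417.8 = 20.4 m/s

v = 20.4 m/s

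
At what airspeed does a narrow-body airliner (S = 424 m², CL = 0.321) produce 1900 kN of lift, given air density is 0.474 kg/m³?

L = ½ρv²S·CL ⇒ v = √(2L/(ρ·S·CL))
v = √(2 × 1.9×10^6 / (0.474 × 424 × 0.321)) = √58900 = 243 m/s

v = 243 m/s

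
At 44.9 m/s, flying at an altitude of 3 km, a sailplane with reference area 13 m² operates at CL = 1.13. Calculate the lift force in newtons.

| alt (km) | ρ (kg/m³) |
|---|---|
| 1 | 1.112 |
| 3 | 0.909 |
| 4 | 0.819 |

L = 13500 N

At 3 km, from the table: ρ = 0.909 kg/m³.
Dynamic pressure q = ½ρv² = ½ × 0.909 × 44.9² = 916.3 Pa.
L = q·S·CL = 916.3 × 13 × 1.13 = 13500 N ≈ 13.5 kN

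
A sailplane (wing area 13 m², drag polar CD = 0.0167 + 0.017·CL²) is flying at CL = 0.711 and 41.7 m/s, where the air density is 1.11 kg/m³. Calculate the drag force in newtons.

CD = 0.0167 + 0.017 × 0.711² = 0.02529
D = ½ρv²S·CD = ½ × 1.11 × 41.7² × 13 × 0.02529 = 317 N

D = 317 N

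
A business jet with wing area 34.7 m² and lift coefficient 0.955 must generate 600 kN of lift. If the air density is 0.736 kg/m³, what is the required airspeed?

v = 222 m/s

L = ½ρv²S·CL ⇒ v = √(2L/(ρ·S·CL))
v = √(2 × 6×10^5 / (0.736 × 34.7 × 0.955)) = √49200 = 222 m/s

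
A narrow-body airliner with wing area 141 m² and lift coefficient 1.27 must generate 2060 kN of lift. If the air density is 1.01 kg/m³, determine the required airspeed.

L = ½ρv²S·CL ⇒ v = √(2L/(ρ·S·CL))
v = √(2 × 2.06×10^6 / (1.01 × 141 × 1.27)) = √22780 = 151 m/s

v = 151 m/s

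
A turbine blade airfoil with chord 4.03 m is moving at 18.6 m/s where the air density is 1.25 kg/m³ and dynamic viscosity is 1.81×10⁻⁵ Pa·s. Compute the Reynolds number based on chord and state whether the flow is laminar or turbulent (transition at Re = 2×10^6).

Re = ρ·v·c/μ = 1.25 × 18.6 × 4.03 / (1.81×10⁻⁵) = 5.18×10^6
Since 5.18×10^6 > 2×10^6, the flow is turbulent.

Re = 5.18×10^6 (turbulent)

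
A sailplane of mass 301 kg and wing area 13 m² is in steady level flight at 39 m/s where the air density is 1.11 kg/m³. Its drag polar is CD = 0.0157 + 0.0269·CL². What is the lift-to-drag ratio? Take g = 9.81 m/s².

L/D = 15.2

Level flight ⇒ L = W = m·g = 301 × 9.81 = 2952.8 N.
Dynamic pressure q = 0.5 × 1.11 × 39² = 844.2 Pa.
Required CL = L/(qS) = 2952.8/(844.2·13) = 0.2691.
CD = 0.0157 + 0.0269 × 0.2691² = 0.01765.
L/D = CL/CD = 0.2691 / 0.01765 = 15.2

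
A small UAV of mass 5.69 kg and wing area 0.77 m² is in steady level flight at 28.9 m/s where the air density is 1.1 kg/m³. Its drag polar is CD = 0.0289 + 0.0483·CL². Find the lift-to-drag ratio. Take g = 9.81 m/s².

Weight W = mg = 5.69 × 9.81 = 55.819 N; in level flight L = W.
q = ½ρv² = ½ × 1.1 × 28.9² = 459.4 Pa.
CL = 2W/(ρv²S) = 2×55.819/(1.1×28.9²×0.77) = 0.1578.
CD = 0.0289 + 0.0483 × 0.1578² = 0.0301.
L/D = CL/CD = 0.1578 / 0.0301 = 5.24

L/D = 5.24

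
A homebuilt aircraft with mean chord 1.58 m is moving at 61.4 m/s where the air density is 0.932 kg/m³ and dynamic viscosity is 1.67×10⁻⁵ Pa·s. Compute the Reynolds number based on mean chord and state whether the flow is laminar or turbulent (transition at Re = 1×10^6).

Re = ρ·v·c/μ = 0.932 × 61.4 × 1.58 / (1.67×10⁻⁵) = 5.41×10^6
Since 5.41×10^6 > 1×10^6, the flow is turbulent.

Re = 5.41×10^6 (turbulent)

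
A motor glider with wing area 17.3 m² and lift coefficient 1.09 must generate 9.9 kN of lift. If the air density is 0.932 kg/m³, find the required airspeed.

v = 33.6 m/s

L = ½ρv²S·CL ⇒ v = √(2L/(ρ·S·CL))
v = √(2 × 9900 / (0.932 × 17.3 × 1.09)) = √1127 = 33.6 m/s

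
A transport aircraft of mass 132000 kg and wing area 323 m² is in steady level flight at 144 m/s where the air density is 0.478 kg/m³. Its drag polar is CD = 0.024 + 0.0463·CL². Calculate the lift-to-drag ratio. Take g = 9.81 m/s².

Level flight ⇒ L = W = m·g = 132000 × 9.81 = 1.2949×10^6 N.
q = ½ρv² = ½ × 0.478 × 144² = 4956 Pa.
Required CL = L/(qS) = 1.2949×10^6/(4956·323) = 0.8089.
CD = 0.024 + 0.0463 × 0.8089² = 0.0543.
L/D = CL/CD = 0.8089 / 0.0543 = 14.9

L/D = 14.9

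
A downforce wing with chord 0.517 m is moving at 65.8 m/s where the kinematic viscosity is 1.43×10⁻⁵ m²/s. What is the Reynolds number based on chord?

Re = v·c/ν = 65.8 × 0.517 / (1.43×10⁻⁵) = 2.38×10^6

Re = 2.38×10^6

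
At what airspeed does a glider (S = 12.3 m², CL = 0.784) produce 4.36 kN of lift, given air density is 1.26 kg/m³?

v = 26.8 m/s

L = ½ρv²S·CL ⇒ v = √(2L/(ρ·S·CL))
v = √(2 × 4360 / (1.26 × 12.3 × 0.784)) = √717.7 = 26.8 m/s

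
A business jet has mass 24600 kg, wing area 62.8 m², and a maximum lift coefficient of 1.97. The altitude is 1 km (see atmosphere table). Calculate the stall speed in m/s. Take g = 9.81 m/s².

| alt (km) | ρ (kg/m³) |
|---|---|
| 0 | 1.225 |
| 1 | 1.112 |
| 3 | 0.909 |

V_stall = 59.2 m/s

At 1 km, from the table: ρ = 1.112 kg/m³.
At stall, lift equals weight: L = W = m·g = 24600 × 9.81 = 2.413×10^5 N.
V_stall = √(2W/(ρ·S·CL,max)) = √(2 × 2.413×10^5 / (1.112 × 62.8 × 1.97))
V_stall = √3508 = 59.2 m/s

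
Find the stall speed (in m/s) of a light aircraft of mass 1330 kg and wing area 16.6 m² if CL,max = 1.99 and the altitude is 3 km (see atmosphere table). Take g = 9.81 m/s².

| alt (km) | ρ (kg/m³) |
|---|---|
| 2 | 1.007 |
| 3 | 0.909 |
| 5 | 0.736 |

At 3 km, from the table: ρ = 0.909 kg/m³.
Weight W = mg = 1330 × 9.81 = 13050 N.
From L = ½ρV²S·CL,max = W: V_stall = √(2W/(ρSCL,max)) = √(2·13050/(0.909·16.6·1.99))
V_stall = √869 = 29.5 m/s

V_stall = 29.5 m/s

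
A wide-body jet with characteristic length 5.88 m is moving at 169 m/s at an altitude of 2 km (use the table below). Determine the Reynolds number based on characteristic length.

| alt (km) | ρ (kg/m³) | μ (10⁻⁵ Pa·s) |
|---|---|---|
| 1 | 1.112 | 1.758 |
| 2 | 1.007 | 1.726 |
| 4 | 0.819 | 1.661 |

Re = 5.8×10^7

At 2 km, from the table: ρ = 1.007 kg/m³, μ = 1.726×10⁻⁵ Pa·s.
Re = ρ·v·c/μ = 1.007 × 169 × 5.88 / (1.726×10⁻⁵) = 5.8×10^7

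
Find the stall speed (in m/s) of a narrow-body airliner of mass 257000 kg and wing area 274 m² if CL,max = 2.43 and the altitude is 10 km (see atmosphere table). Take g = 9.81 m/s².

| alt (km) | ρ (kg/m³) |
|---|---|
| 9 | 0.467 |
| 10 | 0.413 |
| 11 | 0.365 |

At 10 km, from the table: ρ = 0.413 kg/m³.
At stall, lift equals weight: L = W = m·g = 257000 × 9.81 = 2.521×10^6 N.
V_stall = √(2W/(ρ·S·CL,max)) = √(2 × 2.521×10^6 / (0.413 × 274 × 2.43))
V_stall = √18340 = 135 m/s

V_stall = 135 m/s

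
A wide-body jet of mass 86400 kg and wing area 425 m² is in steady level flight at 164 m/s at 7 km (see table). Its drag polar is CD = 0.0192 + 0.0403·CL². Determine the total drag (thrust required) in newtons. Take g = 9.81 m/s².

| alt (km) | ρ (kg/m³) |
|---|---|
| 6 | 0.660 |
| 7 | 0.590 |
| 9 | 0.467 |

At 7 km, from the table: ρ = 0.590 kg/m³.
Level flight ⇒ L = W = m·g = 86400 × 9.81 = 8.4758×10^5 N.
q = ½ρv² = ½ × 0.59 × 164² = 7934 Pa.
CL = W/(q·S) = 8.4758×10^5 / (7934 × 425) = 0.2514.
CD = 0.0192 + 0.0403 × 0.2514² = 0.02175.
D = q·S·CD = 7934 × 425 × 0.02175 = 73330 N

D = 73300 N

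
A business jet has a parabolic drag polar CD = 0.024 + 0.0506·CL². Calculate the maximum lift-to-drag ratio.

(L/D)max = 14.3

For CD = CD0 + K·CL², (L/D)max occurs at CL* = √(CD0/K) and equals 1/(2√(K·CD0)).
(L/D)max = 1/(2√(0.0506 × 0.024)) = 1/(2 × 0.03485) = 14.3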